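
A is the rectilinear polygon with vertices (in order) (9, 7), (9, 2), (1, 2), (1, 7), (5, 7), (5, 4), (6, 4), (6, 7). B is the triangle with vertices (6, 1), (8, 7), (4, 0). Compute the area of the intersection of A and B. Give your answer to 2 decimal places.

The intersection is the polygon with vertices (5.143,2), (8,7), (6.333,2).
By the shoelace formula its area is 2.98.

2.98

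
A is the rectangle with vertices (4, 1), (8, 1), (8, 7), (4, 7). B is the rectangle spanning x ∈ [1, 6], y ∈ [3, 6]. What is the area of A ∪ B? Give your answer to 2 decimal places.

By inclusion–exclusion:
Individual areas: |A| = 24, |B| = 15.
|A∩B|: x∈[4,6], y∈[3,6] → 2·3 = 6.
|A ∪ B| = 39 − 6 = 33.00.

33.00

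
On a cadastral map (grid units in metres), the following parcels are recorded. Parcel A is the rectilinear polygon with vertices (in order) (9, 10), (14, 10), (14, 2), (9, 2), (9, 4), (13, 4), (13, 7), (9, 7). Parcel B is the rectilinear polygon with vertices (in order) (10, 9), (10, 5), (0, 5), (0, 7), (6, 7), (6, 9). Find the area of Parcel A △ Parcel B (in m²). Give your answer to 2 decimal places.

52.00

|Parcel A| = 28, |Parcel B| = 28, |Parcel A∩Parcel B| = 2.
|Parcel A △ Parcel B| = |Parcel A| + |Parcel B| − 2·|Parcel A∩Parcel B| = 28 + 28 − 4 = 52.00.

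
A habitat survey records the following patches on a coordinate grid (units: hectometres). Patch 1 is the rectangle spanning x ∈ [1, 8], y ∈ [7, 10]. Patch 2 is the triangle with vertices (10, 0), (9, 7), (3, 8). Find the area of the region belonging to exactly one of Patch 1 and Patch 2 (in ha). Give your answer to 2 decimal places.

36.54

|Patch 1| = 21, |Patch 2| = 20.5, |Patch 1∩Patch 2| = 2.4792.
|Patch 1 △ Patch 2| = |Patch 1| + |Patch 2| − 2·|Patch 1∩Patch 2| = 21 + 20.5 − 4.9583 = 36.54.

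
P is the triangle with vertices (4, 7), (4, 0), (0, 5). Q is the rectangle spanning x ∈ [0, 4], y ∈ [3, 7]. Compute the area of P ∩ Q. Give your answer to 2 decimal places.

The intersection is the polygon with vertices (4,3), (1.6,3), (0,5), (4,7).
By the shoelace formula its area is 10.40.

10.40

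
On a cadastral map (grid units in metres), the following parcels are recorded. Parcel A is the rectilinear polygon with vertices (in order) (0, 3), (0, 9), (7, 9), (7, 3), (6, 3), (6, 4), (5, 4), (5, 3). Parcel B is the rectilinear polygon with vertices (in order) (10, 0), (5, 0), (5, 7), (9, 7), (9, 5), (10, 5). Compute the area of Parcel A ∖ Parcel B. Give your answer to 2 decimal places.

|Parcel A| = 41, |Parcel A∩Parcel B| = 7.
|Parcel A ∖ Parcel B| = |Parcel A| − |Parcel A∩Parcel B| = 41 − 7 = 34.00.

34.00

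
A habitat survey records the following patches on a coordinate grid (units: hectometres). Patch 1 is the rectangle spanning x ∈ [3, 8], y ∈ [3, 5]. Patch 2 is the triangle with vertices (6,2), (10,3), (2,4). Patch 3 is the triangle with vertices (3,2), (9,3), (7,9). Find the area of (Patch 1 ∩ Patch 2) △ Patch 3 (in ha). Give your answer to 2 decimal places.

17.31

|Patch 1 ∩ Patch 2| = 2.5625.
|(Patch 1 ∩ Patch 2) ∩ Patch 3| = 2.125.
|(Patch 1 ∩ Patch 2) △ Patch 3| = 2.5625 + 19 − 4.25 = 17.31.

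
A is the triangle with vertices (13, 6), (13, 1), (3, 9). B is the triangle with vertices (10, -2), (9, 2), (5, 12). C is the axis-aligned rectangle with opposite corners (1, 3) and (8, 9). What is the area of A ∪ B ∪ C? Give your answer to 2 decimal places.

By inclusion–exclusion:
Individual areas: |A| = 25, |B| = 3, |C| = 42.
|A∩B| = 0.5801.
|A∩C| = 6.25.
|B∩C| = 1.1571.
|A∩B∩C| = 0.5801.
|A ∪ B ∪ C| = 70 − 7.9872 + 0.5801 = 62.59.

62.59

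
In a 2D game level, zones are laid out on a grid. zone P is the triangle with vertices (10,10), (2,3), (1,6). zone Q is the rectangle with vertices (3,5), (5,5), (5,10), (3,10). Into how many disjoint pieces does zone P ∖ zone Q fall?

2

zone P ∖ zone Q splits into 2 disjoint pieces (area 5.3819, area 5.6746).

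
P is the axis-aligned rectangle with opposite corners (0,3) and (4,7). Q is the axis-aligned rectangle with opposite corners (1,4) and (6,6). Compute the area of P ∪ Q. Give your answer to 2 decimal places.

20.00

By inclusion–exclusion:
Individual areas: |P| = 16, |Q| = 10.
|P∩Q|: x∈[1,4], y∈[4,6] → 3·2 = 6.
|P ∪ Q| = 26 − 6 = 20.00.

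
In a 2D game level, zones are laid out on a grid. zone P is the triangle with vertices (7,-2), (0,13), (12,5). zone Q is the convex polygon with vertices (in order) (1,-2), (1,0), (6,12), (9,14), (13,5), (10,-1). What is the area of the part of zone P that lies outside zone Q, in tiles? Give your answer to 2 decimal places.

12.84

|zone P| = 62, |zone P∩zone Q| = 49.1641.
|zone P ∖ zone Q| = |zone P| − |zone P∩zone Q| = 62 − 49.1641 = 12.84.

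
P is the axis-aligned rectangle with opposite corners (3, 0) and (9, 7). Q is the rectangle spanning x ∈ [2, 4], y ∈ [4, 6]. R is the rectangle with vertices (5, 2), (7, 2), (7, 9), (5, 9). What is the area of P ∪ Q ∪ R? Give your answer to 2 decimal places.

By inclusion–exclusion:
Individual areas: |P| = 42, |Q| = 4, |R| = 14.
|P∩Q|: x∈[3,4], y∈[4,6] → 1·2 = 2.
|P∩R|: x∈[5,7], y∈[2,7] → 2·5 = 10.
|Q∩R| = 0 (no overlap).
|P∩Q∩R| = 0.
|P ∪ Q ∪ R| = 60 − 12 + 0 = 48.00.

48.00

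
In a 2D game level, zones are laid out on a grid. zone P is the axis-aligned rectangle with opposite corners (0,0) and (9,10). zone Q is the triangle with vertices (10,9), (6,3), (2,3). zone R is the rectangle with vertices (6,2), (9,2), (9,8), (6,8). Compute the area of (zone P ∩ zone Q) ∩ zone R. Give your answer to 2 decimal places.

The region (zone P ∩ zone Q) ∩ zone R is the polygon with vertices (6,3), (6,6), (8.667,8), (9,8), (9,7.5).
By the shoelace formula its area is 5.58.

5.58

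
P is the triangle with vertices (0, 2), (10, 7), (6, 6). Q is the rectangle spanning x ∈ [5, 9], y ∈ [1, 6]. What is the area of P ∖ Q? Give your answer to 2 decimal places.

|P| = 5, |P∩Q| = 1.9167.
|P ∖ Q| = |P| − |P∩Q| = 5 − 1.9167 = 3.08.

3.08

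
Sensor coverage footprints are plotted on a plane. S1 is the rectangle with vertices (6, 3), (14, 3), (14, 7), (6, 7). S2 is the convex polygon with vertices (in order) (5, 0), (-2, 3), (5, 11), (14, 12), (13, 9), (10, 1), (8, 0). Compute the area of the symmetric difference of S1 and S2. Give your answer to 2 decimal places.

|S1| = 32, |S2| = 115.5, |S1∩S2| = 22.
|S1 △ S2| = |S1| + |S2| − 2·|S1∩S2| = 32 + 115.5 − 44 = 103.50.

103.50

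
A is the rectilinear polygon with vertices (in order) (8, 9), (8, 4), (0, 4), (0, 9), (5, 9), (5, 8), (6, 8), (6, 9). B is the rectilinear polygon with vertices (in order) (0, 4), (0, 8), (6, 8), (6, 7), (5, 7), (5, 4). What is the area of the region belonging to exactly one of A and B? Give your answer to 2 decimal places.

|A| = 39, |B| = 21, |A∩B| = 21.
|A △ B| = |A| + |B| − 2·|A∩B| = 39 + 21 − 42 = 18.00.

18.00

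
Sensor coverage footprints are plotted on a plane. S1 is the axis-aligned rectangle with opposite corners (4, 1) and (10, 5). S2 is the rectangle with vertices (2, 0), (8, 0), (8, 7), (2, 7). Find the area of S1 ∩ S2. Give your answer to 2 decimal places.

|S1∩S2|: x∈[4,8], y∈[1,5] → 4·4 = 16.

16.00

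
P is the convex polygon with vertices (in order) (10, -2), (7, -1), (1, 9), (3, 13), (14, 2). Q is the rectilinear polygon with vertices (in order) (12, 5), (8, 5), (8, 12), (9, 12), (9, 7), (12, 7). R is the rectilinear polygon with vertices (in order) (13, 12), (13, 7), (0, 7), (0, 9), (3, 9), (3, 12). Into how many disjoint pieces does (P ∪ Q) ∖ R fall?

(P ∪ Q) ∖ R splits into 2 disjoint pieces (area 64.2, area 4.5).

2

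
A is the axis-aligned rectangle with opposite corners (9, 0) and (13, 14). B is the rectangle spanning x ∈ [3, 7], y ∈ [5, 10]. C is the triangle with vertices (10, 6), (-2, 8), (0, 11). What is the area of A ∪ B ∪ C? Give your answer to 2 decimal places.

89.17

By inclusion–exclusion:
Individual areas: |A| = 56, |B| = 20, |C| = 20.
|A∩B| = 0 (no overlap).
|A∩C| = 0.1667.
|B∩C| = 6.6667.
|A∩B∩C| = 0.
|A ∪ B ∪ C| = 96 − 6.8333 + 0 = 89.17.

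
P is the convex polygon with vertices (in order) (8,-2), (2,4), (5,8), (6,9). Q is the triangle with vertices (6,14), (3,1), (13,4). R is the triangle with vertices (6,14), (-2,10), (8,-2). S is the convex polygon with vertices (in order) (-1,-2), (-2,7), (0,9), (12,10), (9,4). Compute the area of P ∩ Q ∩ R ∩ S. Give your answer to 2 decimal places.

15.81

The intersection is the polygon with vertices (5,8), (6,9), (7.115,2.869), (5,1.6), (3.542,3.349), (4.444,7.259).
By the shoelace formula its area is 15.81.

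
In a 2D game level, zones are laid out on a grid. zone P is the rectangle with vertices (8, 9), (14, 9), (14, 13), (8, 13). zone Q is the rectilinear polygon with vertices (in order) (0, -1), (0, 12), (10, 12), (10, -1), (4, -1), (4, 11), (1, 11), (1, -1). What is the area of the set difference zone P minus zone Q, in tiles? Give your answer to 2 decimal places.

|zone P| = 24, |zone P∩zone Q| = 6.
|zone P ∖ zone Q| = |zone P| − |zone P∩zone Q| = 24 − 6 = 18.00.

18.00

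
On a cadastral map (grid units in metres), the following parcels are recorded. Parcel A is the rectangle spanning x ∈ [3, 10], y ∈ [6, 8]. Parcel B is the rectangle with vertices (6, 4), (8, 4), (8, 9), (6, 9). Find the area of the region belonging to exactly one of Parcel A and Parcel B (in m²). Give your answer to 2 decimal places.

16.00

|Parcel A∩Parcel B|: x∈[6,8], y∈[6,8] → 2·2 = 4.
|Parcel A △ Parcel B| = |Parcel A| + |Parcel B| − 2·|Parcel A∩Parcel B| = 14 + 10 − 8 = 16.00.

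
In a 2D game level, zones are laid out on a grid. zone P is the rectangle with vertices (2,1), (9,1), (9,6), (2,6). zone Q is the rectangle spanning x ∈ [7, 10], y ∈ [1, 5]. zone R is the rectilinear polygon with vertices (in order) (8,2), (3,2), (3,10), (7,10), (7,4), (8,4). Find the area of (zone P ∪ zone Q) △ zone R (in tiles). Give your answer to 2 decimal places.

|zone P ∪ zone Q| = 39.
|(zone P ∪ zone Q) ∩ zone R| = 18.
|(zone P ∪ zone Q) △ zone R| = 39 + 34 − 36 = 37.00.

37.00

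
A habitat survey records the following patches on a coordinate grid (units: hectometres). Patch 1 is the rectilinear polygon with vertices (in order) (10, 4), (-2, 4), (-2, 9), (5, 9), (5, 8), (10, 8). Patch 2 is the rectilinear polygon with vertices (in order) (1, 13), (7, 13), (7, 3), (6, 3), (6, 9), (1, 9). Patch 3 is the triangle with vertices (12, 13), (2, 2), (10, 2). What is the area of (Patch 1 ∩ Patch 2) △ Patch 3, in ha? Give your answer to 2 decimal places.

42.10

|Patch 1 ∩ Patch 2| = 4.
|(Patch 1 ∩ Patch 2) ∩ Patch 3| = 2.95.
|(Patch 1 ∩ Patch 2) △ Patch 3| = 4 + 44 − 5.9 = 42.10.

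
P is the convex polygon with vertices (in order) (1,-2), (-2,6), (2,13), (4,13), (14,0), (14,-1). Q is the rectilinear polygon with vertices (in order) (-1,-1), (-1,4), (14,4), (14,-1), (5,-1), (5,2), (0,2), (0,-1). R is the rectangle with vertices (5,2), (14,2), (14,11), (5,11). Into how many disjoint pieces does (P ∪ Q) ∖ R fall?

1

(P ∪ Q) ∖ R is a single connected region.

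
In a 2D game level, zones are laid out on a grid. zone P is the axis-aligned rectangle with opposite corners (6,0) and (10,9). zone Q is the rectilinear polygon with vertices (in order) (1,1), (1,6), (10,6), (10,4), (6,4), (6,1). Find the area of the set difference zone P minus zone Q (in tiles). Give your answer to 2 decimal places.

28.00

|zone P| = 36, |zone P∩zone Q| = 8.
|zone P ∖ zone Q| = |zone P| − |zone P∩zone Q| = 36 − 8 = 28.00.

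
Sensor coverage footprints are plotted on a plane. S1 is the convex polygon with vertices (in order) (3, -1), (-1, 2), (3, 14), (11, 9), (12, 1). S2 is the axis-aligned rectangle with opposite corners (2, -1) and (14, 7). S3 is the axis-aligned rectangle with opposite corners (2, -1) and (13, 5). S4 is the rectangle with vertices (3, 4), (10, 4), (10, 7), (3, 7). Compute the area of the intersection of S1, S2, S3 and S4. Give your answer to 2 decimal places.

The intersection is the polygon with vertices (10,5), (10,4), (3,4), (3,5).
By the shoelace formula its area is 7.00.

7.00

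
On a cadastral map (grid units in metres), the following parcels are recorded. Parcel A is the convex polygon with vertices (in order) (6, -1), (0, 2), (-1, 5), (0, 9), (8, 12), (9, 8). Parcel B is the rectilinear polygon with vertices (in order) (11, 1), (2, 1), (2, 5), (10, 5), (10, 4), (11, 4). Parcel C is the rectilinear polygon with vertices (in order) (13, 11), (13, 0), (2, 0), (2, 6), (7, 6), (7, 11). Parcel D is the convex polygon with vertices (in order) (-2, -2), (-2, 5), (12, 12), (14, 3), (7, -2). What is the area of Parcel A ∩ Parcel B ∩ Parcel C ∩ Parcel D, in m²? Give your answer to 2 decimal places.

The intersection is the polygon with vertices (2,5), (8,5), (6.667,1), (2,1).
By the shoelace formula its area is 21.33.

21.33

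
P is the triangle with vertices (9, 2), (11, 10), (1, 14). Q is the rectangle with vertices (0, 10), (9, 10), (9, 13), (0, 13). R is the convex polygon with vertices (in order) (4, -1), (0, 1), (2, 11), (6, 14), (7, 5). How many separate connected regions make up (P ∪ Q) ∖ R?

2

(P ∪ Q) ∖ R splits into 2 disjoint pieces (area 31.3556, area 9.4833).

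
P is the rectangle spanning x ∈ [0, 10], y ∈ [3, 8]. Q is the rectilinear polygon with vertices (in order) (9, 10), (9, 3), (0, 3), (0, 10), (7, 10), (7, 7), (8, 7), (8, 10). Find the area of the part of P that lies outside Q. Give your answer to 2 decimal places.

|P| = 50, |P∩Q| = 44.
|P ∖ Q| = |P| − |P∩Q| = 50 − 44 = 6.00.

6.00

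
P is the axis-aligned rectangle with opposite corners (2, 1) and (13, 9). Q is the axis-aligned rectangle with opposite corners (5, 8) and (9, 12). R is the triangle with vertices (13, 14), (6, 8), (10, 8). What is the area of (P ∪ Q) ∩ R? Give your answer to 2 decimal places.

5.11

The region (P ∪ Q) ∩ R is the polygon with vertices (9,9), (10.5,9), (10,8), (6,8), (9,10.571).
By the shoelace formula its area is 5.11.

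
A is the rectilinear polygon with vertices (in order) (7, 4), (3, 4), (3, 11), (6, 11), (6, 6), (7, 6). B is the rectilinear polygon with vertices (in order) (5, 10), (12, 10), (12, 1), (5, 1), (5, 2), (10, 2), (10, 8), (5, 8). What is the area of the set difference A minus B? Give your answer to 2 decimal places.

21.00

|A| = 23, |A∩B| = 2.
|A ∖ B| = |A| − |A∩B| = 23 − 2 = 21.00.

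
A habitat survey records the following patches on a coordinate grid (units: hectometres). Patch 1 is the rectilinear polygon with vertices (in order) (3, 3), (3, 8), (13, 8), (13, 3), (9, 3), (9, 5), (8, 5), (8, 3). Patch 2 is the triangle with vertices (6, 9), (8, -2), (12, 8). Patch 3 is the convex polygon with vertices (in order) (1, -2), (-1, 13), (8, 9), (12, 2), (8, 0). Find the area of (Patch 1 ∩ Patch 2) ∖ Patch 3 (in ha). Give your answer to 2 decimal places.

6.05

|Patch 1 ∩ Patch 2| = 19.8182.
|(Patch 1 ∩ Patch 2) ∩ Patch 3| = 13.7678.
|(Patch 1 ∩ Patch 2) ∖ Patch 3| = 19.8182 − 13.7678 = 6.05.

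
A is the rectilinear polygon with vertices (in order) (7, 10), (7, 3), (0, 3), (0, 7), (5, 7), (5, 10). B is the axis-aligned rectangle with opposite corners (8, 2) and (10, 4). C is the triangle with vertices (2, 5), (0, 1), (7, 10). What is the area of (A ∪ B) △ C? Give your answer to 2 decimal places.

34.97

|A ∪ B| = 38.
|(A ∪ B) ∩ C| = 4.0159.
|(A ∪ B) △ C| = 38 + 5 − 8.0317 = 34.97.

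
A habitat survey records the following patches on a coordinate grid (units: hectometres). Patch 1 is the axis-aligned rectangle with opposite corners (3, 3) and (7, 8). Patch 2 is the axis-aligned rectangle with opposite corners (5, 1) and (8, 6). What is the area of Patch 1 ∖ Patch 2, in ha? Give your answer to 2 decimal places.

14.00

|Patch 1∩Patch 2|: x∈[5,7], y∈[3,6] → 2·3 = 6.
|Patch 1| = 20.
|Patch 1 ∖ Patch 2| = |Patch 1| − |Patch 1∩Patch 2| = 20 − 6 = 14.00.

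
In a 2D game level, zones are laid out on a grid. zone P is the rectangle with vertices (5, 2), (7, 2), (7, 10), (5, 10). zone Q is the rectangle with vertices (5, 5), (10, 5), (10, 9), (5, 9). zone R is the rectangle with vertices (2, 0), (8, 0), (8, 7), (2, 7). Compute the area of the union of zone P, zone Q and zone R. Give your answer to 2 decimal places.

By inclusion–exclusion:
Individual areas: |zone P| = 16, |zone Q| = 20, |zone R| = 42.
|zone P∩zone Q|: x∈[5,7], y∈[5,9] → 2·4 = 8.
|zone P∩zone R|: x∈[5,7], y∈[2,7] → 2·5 = 10.
|zone Q∩zone R|: x∈[5,8], y∈[5,7] → 3·2 = 6.
|zone P∩zone Q∩zone R| = 4.
|zone P ∪ zone Q ∪ zone R| = 78 − 24 + 4 = 58.00.

58.00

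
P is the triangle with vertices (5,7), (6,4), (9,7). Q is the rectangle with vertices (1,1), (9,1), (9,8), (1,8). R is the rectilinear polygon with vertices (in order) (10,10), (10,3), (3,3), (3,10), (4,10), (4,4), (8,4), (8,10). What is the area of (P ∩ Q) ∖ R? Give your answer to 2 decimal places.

5.50

|P ∩ Q| = 6.
|(P ∩ Q) ∩ R| = 0.5.
|(P ∩ Q) ∖ R| = 6 − 0.5 = 5.50.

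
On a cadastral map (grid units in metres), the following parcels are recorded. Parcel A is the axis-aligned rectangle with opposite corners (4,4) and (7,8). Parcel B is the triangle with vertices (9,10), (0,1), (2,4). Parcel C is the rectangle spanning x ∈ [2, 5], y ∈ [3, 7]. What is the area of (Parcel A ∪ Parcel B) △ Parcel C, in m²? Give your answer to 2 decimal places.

|Parcel A ∪ Parcel B| = 15.0476.
|(Parcel A ∪ Parcel B) ∩ Parcel C| = 4.7143.
|(Parcel A ∪ Parcel B) △ Parcel C| = 15.0476 + 12 − 9.4286 = 17.62.

17.62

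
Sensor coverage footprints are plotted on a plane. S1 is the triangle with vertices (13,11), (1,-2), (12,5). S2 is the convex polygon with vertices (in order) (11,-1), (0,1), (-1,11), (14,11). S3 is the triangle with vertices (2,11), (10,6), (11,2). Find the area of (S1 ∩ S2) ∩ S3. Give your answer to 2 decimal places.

The region (S1 ∩ S2) ∩ S3 is the polygon with vertices (9.556,3.444), (7.72,5.28), (8.976,6.64), (10,6), (10.49,4.039).
By the shoelace formula its area is 4.91.

4.91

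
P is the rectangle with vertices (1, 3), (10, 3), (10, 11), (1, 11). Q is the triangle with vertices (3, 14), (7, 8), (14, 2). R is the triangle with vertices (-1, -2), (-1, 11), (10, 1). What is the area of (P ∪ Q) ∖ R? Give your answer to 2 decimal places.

|P ∪ Q| = 74.9951.
|(P ∪ Q) ∩ R| = 21.0182.
|(P ∪ Q) ∖ R| = 74.9951 − 21.0182 = 53.98.

53.98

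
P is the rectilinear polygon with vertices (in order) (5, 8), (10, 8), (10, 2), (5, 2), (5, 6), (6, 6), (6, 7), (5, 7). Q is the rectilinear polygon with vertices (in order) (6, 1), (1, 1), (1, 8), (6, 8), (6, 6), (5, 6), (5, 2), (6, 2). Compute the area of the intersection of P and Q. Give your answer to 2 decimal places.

1.00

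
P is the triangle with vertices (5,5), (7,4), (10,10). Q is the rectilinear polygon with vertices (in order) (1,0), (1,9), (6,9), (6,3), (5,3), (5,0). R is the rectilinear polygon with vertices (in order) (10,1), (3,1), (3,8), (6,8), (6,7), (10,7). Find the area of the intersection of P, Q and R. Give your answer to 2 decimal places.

0.75

The intersection is the polygon with vertices (6,6), (6,4.5), (5,5).
By the shoelace formula its area is 0.75.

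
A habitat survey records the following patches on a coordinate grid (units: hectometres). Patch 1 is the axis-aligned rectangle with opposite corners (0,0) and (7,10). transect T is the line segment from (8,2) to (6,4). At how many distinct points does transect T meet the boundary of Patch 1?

The segment meets the boundary at (7,3).

1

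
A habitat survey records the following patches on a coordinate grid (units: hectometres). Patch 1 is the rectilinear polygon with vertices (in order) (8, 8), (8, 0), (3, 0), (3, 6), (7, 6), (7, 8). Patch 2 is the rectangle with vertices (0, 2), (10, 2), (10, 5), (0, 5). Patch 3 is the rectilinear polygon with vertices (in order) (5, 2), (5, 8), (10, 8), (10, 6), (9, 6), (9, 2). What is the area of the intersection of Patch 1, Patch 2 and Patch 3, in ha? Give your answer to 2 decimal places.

The intersection is the polygon with vertices (5,2), (5,5), (8,5), (8,2).
By the shoelace formula its area is 9.00.

9.00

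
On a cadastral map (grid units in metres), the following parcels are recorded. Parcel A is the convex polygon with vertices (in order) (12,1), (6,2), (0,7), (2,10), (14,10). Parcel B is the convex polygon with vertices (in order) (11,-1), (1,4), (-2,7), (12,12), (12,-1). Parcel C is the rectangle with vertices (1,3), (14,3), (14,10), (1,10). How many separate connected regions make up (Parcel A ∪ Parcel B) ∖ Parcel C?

(Parcel A ∪ Parcel B) ∖ Parcel C splits into 3 disjoint pieces (area 5.6, area 20.4444, area 6.1875).

3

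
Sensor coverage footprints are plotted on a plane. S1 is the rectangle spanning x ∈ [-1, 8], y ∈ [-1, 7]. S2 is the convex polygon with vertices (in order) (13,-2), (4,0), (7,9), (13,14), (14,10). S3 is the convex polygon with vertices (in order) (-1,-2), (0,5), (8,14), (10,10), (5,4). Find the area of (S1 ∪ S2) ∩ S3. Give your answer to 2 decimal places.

|S1 ∪ S2| = 149.8889.
|(S1 ∪ S2) ∩ S3| = 38.31.

38.31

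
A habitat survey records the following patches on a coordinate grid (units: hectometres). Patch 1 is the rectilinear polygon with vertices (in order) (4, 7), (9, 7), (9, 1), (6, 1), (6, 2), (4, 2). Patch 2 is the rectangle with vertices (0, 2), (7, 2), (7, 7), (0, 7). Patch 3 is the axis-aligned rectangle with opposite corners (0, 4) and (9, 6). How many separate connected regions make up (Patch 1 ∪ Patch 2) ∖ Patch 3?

2

(Patch 1 ∪ Patch 2) ∖ Patch 3 splits into 2 disjoint pieces (area 9, area 21).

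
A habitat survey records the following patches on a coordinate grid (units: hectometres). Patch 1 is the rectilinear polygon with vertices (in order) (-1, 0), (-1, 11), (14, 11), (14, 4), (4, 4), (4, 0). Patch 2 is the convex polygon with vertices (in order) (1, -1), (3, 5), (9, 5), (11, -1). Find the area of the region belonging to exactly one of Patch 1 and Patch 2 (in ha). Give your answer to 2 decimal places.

144.33

|Patch 1| = 125, |Patch 2| = 48, |Patch 1∩Patch 2| = 14.3333.
|Patch 1 △ Patch 2| = |Patch 1| + |Patch 2| − 2·|Patch 1∩Patch 2| = 125 + 48 − 28.6667 = 144.33.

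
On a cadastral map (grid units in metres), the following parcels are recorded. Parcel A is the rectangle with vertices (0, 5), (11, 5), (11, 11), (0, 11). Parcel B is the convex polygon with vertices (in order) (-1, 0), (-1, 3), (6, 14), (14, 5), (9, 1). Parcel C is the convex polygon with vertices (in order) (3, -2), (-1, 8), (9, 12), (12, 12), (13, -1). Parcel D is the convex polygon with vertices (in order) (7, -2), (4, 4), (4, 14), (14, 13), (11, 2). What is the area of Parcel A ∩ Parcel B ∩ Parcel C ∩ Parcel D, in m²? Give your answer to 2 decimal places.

The intersection is the polygon with vertices (6.5,11), (8.667,11), (11,8.375), (11,5), (4,5), (4,10).
By the shoelace formula its area is 37.69.

37.69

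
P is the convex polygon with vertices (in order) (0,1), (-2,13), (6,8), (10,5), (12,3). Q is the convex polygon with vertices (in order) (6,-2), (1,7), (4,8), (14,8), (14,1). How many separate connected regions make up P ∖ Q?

1

P ∖ Q is a single connected region.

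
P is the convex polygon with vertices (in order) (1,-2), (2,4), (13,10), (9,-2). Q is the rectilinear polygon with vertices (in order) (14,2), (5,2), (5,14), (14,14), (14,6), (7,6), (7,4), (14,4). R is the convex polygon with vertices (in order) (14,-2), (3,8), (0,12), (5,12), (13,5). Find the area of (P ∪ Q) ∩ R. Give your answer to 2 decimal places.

40.38

|P ∪ Q| = 144.7879.
|(P ∪ Q) ∩ R| = 40.38.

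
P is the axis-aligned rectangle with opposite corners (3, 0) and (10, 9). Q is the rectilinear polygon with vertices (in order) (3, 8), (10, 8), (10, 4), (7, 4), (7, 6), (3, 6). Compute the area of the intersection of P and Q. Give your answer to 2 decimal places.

20.00

The intersection is the polygon with vertices (10,4), (7,4), (7,6), (3,6), (3,8), (10,8).
By the shoelace formula its area is 20.00.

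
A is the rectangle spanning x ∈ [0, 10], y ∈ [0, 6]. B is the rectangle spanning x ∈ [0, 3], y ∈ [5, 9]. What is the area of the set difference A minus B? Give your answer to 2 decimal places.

|A∩B|: x∈[0,3], y∈[5,6] → 3·1 = 3.
|A| = 60.
|A ∖ B| = |A| − |A∩B| = 60 − 3 = 57.00.

57.00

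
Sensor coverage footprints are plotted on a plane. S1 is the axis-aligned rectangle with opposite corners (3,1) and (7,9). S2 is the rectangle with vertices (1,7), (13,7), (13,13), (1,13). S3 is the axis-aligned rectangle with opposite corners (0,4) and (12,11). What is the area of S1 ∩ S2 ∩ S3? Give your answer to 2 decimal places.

The intersection is the polygon with vertices (7,9), (7,7), (3,7), (3,9).
By the shoelace formula its area is 8.00.

8.00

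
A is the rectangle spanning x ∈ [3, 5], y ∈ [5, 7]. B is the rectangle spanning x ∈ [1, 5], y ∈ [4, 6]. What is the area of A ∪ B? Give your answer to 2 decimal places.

10.00

By inclusion–exclusion:
Individual areas: |A| = 4, |B| = 8.
|A∩B|: x∈[3,5], y∈[5,6] → 2·1 = 2.
|A ∪ B| = 12 − 2 = 10.00.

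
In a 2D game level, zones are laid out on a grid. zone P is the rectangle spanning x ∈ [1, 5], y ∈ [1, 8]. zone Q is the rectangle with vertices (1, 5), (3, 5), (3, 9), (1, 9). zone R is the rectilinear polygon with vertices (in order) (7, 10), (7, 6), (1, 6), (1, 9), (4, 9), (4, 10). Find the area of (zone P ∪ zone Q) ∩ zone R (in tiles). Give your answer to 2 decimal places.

The region (zone P ∪ zone Q) ∩ zone R is the polygon with vertices (5,6), (1,6), (1,8), (1,9), (3,9), (3,8), (5,8).
By the shoelace formula its area is 10.00.

10.00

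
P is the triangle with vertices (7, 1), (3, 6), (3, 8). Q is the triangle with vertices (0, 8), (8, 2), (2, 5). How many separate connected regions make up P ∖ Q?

2

P ∖ Q splits into 2 disjoint pieces (area 0.6, area 2.4688).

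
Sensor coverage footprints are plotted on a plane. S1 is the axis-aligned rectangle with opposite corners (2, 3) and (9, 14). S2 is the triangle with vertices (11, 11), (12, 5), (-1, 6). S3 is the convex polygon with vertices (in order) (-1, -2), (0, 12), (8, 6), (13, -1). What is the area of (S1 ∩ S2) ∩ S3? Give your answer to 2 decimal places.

The region (S1 ∩ S2) ∩ S3 is the polygon with vertices (2,5.769), (2,7.25), (4.786,8.411), (8,6), (8.523,5.267).
By the shoelace formula its area is 11.92.

11.92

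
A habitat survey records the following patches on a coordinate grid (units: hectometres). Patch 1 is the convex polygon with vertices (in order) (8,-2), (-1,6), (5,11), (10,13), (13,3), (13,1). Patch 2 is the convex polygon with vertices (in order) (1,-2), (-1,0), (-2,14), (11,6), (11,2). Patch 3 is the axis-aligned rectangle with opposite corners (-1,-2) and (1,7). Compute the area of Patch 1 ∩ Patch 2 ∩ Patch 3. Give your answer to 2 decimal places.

3.18

The intersection is the polygon with vertices (0.2,7), (1,7), (1,4.222), (-1,6).
By the shoelace formula its area is 3.18.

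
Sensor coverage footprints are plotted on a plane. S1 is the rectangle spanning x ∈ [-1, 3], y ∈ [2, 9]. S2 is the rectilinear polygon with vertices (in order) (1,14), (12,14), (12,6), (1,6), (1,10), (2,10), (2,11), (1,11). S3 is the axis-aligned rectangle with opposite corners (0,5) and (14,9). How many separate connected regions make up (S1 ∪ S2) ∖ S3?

(S1 ∪ S2) ∖ S3 splits into 2 disjoint pieces (area 16, area 54).

2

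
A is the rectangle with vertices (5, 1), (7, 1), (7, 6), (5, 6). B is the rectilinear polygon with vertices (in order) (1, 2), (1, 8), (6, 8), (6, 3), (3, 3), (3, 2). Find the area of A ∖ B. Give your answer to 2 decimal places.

|A| = 10, |A∩B| = 3.
|A ∖ B| = |A| − |A∩B| = 10 − 3 = 7.00.

7.00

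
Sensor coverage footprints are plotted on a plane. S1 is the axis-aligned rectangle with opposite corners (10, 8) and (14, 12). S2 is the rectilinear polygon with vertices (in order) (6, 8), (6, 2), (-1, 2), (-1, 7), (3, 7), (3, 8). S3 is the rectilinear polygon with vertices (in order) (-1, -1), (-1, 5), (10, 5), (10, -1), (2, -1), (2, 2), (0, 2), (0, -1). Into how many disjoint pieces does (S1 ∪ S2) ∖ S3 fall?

2

(S1 ∪ S2) ∖ S3 splits into 2 disjoint pieces (area 16, area 17).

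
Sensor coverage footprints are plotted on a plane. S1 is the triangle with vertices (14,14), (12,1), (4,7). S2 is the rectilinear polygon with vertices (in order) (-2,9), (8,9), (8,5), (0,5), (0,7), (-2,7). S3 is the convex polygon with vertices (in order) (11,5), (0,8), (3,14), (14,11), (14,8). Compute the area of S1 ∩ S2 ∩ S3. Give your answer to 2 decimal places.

The intersection is the polygon with vertices (6.857,9), (8,9), (8,5.818), (4.191,6.857), (4,7).
By the shoelace formula its area is 7.68.

7.68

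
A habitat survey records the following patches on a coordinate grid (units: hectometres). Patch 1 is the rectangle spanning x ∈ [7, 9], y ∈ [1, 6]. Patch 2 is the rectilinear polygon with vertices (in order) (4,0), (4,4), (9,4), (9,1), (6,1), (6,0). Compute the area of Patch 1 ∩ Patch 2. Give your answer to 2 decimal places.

6.00

The intersection is the polygon with vertices (9,1), (7,1), (7,4), (9,4).
By the shoelace formula its area is 6.00.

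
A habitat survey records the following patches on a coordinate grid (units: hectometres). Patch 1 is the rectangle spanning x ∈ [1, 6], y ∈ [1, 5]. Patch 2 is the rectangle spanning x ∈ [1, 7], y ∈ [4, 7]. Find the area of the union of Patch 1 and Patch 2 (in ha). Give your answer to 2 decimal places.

33.00

By inclusion–exclusion:
Individual areas: |Patch 1| = 20, |Patch 2| = 18.
|Patch 1∩Patch 2|: x∈[1,6], y∈[4,5] → 5·1 = 5.
|Patch 1 ∪ Patch 2| = 38 − 5 = 33.00.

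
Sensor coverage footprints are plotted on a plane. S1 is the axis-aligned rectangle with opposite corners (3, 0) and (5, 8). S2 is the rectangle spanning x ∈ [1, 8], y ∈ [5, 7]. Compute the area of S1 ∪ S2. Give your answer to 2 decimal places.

By inclusion–exclusion:
Individual areas: |S1| = 16, |S2| = 14.
|S1∩S2|: x∈[3,5], y∈[5,7] → 2·2 = 4.
|S1 ∪ S2| = 30 − 4 = 26.00.

26.00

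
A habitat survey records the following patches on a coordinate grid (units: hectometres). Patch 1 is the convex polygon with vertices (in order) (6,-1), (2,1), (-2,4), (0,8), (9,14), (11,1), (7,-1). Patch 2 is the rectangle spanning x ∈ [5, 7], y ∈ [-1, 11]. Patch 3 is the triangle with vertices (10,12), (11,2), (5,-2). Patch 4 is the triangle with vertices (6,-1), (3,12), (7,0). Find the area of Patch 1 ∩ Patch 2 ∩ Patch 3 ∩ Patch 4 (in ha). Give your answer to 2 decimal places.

The intersection is the polygon with vertices (6.379,1.862), (7,0), (6,-1), (5.748,0.093).
By the shoelace formula its area is 1.81.

1.81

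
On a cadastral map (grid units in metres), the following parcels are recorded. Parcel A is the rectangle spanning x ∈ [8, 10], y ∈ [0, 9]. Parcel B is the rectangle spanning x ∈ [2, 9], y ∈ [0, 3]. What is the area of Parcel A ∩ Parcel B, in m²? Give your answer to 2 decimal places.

3.00

|Parcel A∩Parcel B|: x∈[8,9], y∈[0,3] → 1·3 = 3.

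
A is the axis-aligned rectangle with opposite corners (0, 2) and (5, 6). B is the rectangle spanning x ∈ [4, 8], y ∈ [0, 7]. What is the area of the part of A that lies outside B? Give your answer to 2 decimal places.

|A∩B|: x∈[4,5], y∈[2,6] → 1·4 = 4.
|A| = 20.
|A ∖ B| = |A| − |A∩B| = 20 − 4 = 16.00.

16.00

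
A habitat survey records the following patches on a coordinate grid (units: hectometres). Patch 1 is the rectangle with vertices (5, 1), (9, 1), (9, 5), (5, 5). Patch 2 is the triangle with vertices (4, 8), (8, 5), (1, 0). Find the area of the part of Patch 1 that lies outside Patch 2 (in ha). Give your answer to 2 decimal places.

12.79

|Patch 1| = 16, |Patch 1∩Patch 2| = 3.2143.
|Patch 1 ∖ Patch 2| = |Patch 1| − |Patch 1∩Patch 2| = 16 − 3.2143 = 12.79.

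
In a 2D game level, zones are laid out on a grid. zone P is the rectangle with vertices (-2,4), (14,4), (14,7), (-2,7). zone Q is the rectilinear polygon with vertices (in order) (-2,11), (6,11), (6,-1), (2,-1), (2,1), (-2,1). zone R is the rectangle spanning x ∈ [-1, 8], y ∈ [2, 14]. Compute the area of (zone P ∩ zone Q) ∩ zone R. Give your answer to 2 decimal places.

21.00

The region (zone P ∩ zone Q) ∩ zone R is the polygon with vertices (6,4), (-1,4), (-1,7), (6,7).
By the shoelace formula its area is 21.00.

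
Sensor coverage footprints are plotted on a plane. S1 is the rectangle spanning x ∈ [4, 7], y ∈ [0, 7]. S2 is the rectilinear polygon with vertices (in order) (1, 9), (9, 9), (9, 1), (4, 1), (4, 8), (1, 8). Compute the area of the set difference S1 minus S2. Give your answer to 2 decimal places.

3.00

|S1| = 21, |S1∩S2| = 18.
|S1 ∖ S2| = |S1| − |S1∩S2| = 21 − 18 = 3.00.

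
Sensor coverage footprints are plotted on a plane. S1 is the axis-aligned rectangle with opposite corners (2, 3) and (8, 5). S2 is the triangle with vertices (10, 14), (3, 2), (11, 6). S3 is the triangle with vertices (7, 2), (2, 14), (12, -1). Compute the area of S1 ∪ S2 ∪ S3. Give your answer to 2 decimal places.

55.63

By inclusion–exclusion:
Individual areas: |S1| = 12, |S2| = 34, |S3| = 22.5.
|S1∩S2| = 5.4167.
|S1∩S3| = 3.6667.
|S2∩S3| = 5.7228.
|S1∩S2∩S3| = 1.9353.
|S1 ∪ S2 ∪ S3| = 68.5 − 14.8062 + 1.9353 = 55.63.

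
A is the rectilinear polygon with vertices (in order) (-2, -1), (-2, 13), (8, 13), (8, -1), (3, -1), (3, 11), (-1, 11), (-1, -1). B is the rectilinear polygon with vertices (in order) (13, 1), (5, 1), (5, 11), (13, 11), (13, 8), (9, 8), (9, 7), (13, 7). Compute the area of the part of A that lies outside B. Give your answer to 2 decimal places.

62.00

|A| = 92, |A∩B| = 30.
|A ∖ B| = |A| − |A∩B| = 92 − 30 = 62.00.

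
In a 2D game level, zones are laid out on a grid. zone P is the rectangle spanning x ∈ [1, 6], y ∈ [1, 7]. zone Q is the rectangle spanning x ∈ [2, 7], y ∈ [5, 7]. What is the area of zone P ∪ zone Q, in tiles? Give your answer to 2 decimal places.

By inclusion–exclusion:
Individual areas: |zone P| = 30, |zone Q| = 10.
|zone P∩zone Q|: x∈[2,6], y∈[5,7] → 4·2 = 8.
|zone P ∪ zone Q| = 40 − 8 = 32.00.

32.00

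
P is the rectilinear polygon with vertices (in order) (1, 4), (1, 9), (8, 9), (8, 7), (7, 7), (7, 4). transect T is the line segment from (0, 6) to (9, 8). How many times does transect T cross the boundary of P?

The segment meets the boundary at (8,7.778), (1,6.222).

2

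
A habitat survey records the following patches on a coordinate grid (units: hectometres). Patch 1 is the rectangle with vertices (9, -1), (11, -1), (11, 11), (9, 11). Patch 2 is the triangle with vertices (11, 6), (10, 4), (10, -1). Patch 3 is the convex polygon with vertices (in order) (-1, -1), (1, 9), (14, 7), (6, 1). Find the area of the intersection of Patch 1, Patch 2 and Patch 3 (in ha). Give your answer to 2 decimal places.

0.50

The intersection is the polygon with vertices (11,6), (10.8,4.6), (10,4).
By the shoelace formula its area is 0.50.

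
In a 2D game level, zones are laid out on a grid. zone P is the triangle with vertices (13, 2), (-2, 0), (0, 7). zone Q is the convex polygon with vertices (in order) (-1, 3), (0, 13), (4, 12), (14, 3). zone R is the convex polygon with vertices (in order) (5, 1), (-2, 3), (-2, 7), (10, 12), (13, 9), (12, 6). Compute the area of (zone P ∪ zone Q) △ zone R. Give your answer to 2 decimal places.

72.96

|zone P ∪ zone Q| = 115.4692.
|(zone P ∪ zone Q) ∩ zone R| = 71.0044.
|(zone P ∪ zone Q) △ zone R| = 115.4692 + 99.5 − 142.0088 = 72.96.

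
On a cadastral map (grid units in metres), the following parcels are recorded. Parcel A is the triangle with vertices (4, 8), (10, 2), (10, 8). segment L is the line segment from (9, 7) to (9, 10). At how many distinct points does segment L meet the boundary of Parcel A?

1

The segment meets the boundary at (9,8).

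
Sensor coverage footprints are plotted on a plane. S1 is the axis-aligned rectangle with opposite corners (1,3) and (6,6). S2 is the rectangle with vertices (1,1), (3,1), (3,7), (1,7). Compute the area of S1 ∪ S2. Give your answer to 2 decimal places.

21.00

By inclusion–exclusion:
Individual areas: |S1| = 15, |S2| = 12.
|S1∩S2|: x∈[1,3], y∈[3,6] → 2·3 = 6.
|S1 ∪ S2| = 27 − 6 = 21.00.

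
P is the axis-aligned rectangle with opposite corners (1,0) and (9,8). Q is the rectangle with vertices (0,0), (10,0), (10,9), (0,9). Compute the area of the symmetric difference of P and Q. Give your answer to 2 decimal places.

|P∩Q|: x∈[1,9], y∈[0,8] → 8·8 = 64.
|P △ Q| = |P| + |Q| − 2·|P∩Q| = 64 + 90 − 128 = 26.00.

26.00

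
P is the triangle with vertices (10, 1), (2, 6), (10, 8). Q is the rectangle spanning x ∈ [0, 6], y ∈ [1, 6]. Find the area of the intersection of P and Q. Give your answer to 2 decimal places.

The intersection is the polygon with vertices (2,6), (6,6), (6,3.5).
By the shoelace formula its area is 5.00.

5.00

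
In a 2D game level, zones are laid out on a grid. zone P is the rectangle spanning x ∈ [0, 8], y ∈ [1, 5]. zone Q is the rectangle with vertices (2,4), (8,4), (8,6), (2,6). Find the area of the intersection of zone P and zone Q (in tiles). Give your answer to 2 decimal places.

6.00

|zone P∩zone Q|: x∈[2,8], y∈[4,5] → 6·1 = 6.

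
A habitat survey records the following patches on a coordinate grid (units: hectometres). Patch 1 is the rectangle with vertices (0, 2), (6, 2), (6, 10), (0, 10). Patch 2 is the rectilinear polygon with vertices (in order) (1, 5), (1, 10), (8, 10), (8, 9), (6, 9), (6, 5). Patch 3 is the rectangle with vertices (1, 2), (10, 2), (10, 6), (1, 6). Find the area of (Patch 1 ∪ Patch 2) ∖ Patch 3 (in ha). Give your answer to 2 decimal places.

|Patch 1 ∪ Patch 2| = 50.
|(Patch 1 ∪ Patch 2) ∩ Patch 3| = 20.
|(Patch 1 ∪ Patch 2) ∖ Patch 3| = 50 − 20 = 30.00.

30.00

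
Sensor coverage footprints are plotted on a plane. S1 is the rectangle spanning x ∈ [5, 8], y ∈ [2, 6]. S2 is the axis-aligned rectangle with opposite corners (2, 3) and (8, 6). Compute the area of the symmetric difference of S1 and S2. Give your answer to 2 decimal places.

|S1∩S2|: x∈[5,8], y∈[3,6] → 3·3 = 9.
|S1 △ S2| = |S1| + |S2| − 2·|S1∩S2| = 12 + 18 − 18 = 12.00.

12.00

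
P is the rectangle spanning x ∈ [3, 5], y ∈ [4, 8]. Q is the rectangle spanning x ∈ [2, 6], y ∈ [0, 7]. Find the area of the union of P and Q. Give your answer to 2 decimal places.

30.00

By inclusion–exclusion:
Individual areas: |P| = 8, |Q| = 28.
|P∩Q|: x∈[3,5], y∈[4,7] → 2·3 = 6.
|P ∪ Q| = 36 − 6 = 30.00.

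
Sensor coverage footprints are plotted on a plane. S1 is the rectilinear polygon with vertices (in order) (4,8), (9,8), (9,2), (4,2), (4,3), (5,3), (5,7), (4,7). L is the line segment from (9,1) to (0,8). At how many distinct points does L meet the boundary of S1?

2

The segment meets the boundary at (5,4.111), (7.714,2).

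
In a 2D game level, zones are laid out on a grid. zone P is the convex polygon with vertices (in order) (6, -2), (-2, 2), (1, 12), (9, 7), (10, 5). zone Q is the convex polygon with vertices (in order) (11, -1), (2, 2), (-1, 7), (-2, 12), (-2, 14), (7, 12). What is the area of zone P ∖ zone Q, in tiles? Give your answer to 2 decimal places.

|zone P| = 97, |zone P∩zone Q| = 71.2738.
|zone P ∖ zone Q| = |zone P| − |zone P∩zone Q| = 97 − 71.2738 = 25.73.

25.73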